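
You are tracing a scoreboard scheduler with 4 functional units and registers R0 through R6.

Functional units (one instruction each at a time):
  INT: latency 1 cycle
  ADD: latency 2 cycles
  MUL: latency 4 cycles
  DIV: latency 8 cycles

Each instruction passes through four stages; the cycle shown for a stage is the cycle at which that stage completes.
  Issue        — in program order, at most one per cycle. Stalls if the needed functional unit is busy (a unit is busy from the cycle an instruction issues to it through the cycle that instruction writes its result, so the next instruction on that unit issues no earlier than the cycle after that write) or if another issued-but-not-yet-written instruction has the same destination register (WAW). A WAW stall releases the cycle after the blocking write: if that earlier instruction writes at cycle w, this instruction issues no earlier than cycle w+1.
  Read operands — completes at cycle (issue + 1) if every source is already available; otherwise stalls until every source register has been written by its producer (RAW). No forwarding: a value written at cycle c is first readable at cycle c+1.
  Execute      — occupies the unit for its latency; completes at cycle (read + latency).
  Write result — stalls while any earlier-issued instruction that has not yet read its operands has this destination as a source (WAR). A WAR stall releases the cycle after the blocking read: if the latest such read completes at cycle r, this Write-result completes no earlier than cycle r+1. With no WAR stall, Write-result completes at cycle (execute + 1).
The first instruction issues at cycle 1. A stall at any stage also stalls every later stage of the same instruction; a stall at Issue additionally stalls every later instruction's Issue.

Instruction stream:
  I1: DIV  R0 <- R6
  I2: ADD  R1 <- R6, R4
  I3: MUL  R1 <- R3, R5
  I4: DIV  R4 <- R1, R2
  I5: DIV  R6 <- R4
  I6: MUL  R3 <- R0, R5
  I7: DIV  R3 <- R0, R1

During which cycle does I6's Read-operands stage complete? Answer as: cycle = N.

cycle 1: issue I1 (DIV)
cycle 2: I1 read-ops | issue I2 (ADD)
cycle 3: I2 read-ops
cycle 5: I2 finished on ADD
cycle 6: I2→R1
cycle 7: issue I3 (MUL)
cycle 8: I3 read-ops
cycle 10: I1 finished on DIV
cycle 11: I1→R0
cycle 12: I3 finished on MUL | issue I4 (DIV)
cycle 13: I3→R1
cycle 14: I4 read-ops
cycle 22: I4 finished on DIV
cycle 23: I4→R4
cycle 24: issue I5 (DIV)
cycle 25: I5 read-ops | issue I6 (MUL)
cycle 26: I6 read-ops
cycle 30: I6 finished on MUL
cycle 31: I6→R3
cycle 33: I5 finished on DIV
cycle 34: I5→R6
cycle 35: issue I7 (DIV)
cycle 36: I7 read-ops
cycle 44: I7 finished on DIV
cycle 45: I7→R3

cycle = 26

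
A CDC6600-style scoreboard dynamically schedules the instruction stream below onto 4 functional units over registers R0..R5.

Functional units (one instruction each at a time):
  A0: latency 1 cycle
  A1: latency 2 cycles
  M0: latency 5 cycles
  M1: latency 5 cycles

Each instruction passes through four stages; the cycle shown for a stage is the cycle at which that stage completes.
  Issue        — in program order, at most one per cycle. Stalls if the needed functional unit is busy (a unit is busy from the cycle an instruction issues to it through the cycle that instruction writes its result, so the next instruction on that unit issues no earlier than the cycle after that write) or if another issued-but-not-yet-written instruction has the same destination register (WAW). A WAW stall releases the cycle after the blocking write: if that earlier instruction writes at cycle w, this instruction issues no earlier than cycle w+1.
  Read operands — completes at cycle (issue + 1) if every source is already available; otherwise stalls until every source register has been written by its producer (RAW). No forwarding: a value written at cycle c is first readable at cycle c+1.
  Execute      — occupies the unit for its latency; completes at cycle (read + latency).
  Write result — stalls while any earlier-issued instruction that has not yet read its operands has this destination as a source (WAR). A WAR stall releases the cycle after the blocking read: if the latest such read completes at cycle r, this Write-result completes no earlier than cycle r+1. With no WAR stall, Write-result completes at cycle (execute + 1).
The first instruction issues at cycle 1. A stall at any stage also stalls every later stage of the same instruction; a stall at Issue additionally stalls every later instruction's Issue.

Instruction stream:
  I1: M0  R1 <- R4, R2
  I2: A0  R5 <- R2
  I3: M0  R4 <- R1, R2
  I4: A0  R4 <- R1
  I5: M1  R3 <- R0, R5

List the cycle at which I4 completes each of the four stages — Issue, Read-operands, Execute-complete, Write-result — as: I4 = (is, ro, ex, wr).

I1: IS=1 RO=2 EX=7 WR=8
I2: IS=2 RO=3 EX=4 WR=5
I3: IS=9 RO=10 EX=15 WR=16  [struct: M0 busy until I1 writes@8]
I4: IS=17 RO=18 EX=19 WR=20  [WAW R4: wait I3 write@16]
I5: IS=18 RO=19 EX=24 WR=25

I4 = (17, 18, 19, 20)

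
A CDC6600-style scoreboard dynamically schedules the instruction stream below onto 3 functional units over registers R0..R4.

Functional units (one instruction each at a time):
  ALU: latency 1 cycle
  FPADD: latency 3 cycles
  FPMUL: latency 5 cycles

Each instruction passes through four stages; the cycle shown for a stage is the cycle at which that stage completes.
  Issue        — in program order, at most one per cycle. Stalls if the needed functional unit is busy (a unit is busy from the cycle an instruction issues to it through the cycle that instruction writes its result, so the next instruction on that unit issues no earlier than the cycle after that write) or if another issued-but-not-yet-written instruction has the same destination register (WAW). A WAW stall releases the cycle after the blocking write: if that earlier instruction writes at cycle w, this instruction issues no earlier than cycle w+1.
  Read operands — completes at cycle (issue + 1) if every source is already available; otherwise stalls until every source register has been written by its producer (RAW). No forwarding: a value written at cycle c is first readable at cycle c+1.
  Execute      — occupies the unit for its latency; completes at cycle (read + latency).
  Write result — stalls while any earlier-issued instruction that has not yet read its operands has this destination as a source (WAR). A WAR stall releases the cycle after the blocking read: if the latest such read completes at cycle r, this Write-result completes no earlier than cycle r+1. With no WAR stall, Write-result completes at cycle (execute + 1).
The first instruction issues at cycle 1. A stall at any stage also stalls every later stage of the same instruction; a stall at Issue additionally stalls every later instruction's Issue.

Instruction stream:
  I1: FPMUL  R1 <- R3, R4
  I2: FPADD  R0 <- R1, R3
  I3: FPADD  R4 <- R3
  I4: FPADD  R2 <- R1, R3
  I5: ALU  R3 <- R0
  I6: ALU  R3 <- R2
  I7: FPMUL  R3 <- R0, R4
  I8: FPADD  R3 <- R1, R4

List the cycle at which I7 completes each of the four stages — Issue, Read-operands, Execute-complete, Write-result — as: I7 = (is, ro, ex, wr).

cycle 1: I1 issues→FPMUL
cycle 2: I1 reads, I2 issues→FPADD
cycle 7: I1 exec-done
cycle 8: I1 writes R1
cycle 9: I2 reads
cycle 12: I2 exec-done
cycle 13: I2 writes R0
cycle 14: I3 issues→FPADD
cycle 15: I3 reads
cycle 18: I3 exec-done
cycle 19: I3 writes R4
cycle 20: I4 issues→FPADD
cycle 21: I4 reads, I5 issues→ALU
cycle 22: I5 reads
cycle 23: I5 exec-done
cycle 24: I4 exec-done, I5 writes R3
cycle 25: I4 writes R2, I6 issues→ALU
cycle 26: I6 reads
cycle 27: I6 exec-done
cycle 28: I6 writes R3
cycle 29: I7 issues→FPMUL
cycle 30: I7 reads
cycle 35: I7 exec-done
cycle 36: I7 writes R3
cycle 37: I8 issues→FPADD
cycle 38: I8 reads
cycle 41: I8 exec-done
cycle 42: I8 writes R3

I7 = (29, 30, 35, 36)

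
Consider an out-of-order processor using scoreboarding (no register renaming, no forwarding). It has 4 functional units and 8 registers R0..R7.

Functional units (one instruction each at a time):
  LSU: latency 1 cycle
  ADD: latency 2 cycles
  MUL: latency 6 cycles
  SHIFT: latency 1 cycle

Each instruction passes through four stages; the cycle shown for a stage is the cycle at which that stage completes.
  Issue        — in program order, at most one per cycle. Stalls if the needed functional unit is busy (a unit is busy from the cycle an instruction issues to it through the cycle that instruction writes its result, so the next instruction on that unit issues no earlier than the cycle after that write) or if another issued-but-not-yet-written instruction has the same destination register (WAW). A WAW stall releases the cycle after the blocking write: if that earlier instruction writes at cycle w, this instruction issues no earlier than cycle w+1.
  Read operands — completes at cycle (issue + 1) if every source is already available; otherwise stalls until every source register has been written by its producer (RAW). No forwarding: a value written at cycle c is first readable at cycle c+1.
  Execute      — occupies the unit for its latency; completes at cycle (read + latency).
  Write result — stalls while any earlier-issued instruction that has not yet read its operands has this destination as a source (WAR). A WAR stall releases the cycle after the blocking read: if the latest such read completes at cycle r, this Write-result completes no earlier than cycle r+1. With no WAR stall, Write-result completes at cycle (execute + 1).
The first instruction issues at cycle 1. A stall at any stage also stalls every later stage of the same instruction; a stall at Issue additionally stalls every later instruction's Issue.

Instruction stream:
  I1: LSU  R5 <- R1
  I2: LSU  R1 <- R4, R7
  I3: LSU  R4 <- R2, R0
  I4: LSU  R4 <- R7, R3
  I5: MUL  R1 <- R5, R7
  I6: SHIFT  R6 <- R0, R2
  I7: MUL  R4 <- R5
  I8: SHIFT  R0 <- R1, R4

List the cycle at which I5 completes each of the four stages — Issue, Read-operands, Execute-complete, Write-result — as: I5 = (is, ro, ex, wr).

cycle 1: issue I1 (LSU)
cycle 2: I1 read-ops
cycle 3: I1 finished on LSU
cycle 4: I1→R5
cycle 5: issue I2 (LSU)
cycle 6: I2 read-ops
cycle 7: I2 finished on LSU
cycle 8: I2→R1
cycle 9: issue I3 (LSU)
cycle 10: I3 read-ops
cycle 11: I3 finished on LSU
cycle 12: I3→R4
cycle 13: issue I4 (LSU)
cycle 14: I4 read-ops; issue I5 (MUL)
cycle 15: I4 finished on LSU; I5 read-ops; issue I6 (SHIFT)
cycle 16: I4→R4; I6 read-ops
cycle 17: I6 finished on SHIFT
cycle 18: I6→R6
cycle 21: I5 finished on MUL
cycle 22: I5→R1
cycle 23: issue I7 (MUL)
cycle 24: I7 read-ops; issue I8 (SHIFT)
cycle 30: I7 finished on MUL
cycle 31: I7→R4
cycle 32: I8 read-ops
cycle 33: I8 finished on SHIFT
cycle 34: I8→R0

I5 = (14, 15, 21, 22)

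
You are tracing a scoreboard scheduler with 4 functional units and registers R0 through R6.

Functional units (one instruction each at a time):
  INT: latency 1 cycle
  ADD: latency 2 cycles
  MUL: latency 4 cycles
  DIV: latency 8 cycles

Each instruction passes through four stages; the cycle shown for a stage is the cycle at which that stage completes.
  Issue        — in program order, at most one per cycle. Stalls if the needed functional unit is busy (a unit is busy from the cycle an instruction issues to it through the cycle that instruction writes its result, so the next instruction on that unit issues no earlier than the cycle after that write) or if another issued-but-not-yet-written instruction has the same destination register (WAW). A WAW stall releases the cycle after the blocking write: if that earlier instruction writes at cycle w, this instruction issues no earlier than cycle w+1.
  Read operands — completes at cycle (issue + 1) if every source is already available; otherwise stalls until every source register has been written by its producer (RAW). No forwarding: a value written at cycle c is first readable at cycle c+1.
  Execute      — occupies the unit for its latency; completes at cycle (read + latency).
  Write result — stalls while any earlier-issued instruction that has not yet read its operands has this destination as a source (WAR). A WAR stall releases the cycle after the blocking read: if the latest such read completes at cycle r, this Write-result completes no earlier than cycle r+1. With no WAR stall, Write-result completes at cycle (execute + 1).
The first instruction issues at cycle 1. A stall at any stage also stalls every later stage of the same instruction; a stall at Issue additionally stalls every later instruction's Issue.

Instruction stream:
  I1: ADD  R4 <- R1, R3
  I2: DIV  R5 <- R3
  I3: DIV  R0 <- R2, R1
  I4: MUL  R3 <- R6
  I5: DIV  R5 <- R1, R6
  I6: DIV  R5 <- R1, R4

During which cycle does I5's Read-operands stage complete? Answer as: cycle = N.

cycle = 25

cycle 1: I1 issues→ADD
cycle 2: I1 reads, I2 issues→DIV
cycle 3: I2 reads
cycle 4: I1 exec-done
cycle 5: I1 writes R4
cycle 11: I2 exec-done
cycle 12: I2 writes R5
cycle 13: I3 issues→DIV
cycle 14: I3 reads, I4 issues→MUL
cycle 15: I4 reads
cycle 19: I4 exec-done
cycle 20: I4 writes R3
cycle 22: I3 exec-done
cycle 23: I3 writes R0
cycle 24: I5 issues→DIV
cycle 25: I5 reads
cycle 33: I5 exec-done
cycle 34: I5 writes R5
cycle 35: I6 issues→DIV
cycle 36: I6 reads
cycle 44: I6 exec-done
cycle 45: I6 writes R5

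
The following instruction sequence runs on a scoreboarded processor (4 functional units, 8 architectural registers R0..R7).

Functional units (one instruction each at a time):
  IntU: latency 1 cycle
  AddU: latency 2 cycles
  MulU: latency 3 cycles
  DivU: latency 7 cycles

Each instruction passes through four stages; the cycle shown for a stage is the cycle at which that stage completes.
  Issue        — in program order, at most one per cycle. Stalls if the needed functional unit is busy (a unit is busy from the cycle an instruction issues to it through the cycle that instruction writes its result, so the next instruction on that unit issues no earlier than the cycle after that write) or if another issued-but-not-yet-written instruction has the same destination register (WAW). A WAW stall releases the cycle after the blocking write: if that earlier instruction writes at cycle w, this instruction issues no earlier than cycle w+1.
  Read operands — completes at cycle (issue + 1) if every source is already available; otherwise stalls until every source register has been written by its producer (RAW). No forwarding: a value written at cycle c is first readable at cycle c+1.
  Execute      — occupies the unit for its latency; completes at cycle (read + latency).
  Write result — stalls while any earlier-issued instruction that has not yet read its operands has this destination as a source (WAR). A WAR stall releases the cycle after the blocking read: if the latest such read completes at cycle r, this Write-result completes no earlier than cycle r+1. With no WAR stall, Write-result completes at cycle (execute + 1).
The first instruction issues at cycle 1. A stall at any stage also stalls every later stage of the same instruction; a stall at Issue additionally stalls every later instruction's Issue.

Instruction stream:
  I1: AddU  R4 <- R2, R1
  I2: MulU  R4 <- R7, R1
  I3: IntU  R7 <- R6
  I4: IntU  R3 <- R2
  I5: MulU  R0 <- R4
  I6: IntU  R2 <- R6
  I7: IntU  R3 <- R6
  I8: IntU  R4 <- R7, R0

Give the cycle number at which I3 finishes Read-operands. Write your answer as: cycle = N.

cycle = 8

I1  is:1  ro:2  ex:4  wr:5
I2  is:6  ro:7  ex:10  wr:11  — WAW R4: wait I1 write@5
I3  is:7  ro:8  ex:9  wr:10
I4  is:11  ro:12  ex:13  wr:14  — struct: IntU busy until I3 writes@10
I5  is:12  ro:13  ex:16  wr:17
I6  is:15  ro:16  ex:17  wr:18  — struct: IntU busy until I4 writes@14
I7  is:19  ro:20  ex:21  wr:22  — struct: IntU busy until I6 writes@18
I8  is:23  ro:24  ex:25  wr:26  — struct: IntU busy until I7 writes@22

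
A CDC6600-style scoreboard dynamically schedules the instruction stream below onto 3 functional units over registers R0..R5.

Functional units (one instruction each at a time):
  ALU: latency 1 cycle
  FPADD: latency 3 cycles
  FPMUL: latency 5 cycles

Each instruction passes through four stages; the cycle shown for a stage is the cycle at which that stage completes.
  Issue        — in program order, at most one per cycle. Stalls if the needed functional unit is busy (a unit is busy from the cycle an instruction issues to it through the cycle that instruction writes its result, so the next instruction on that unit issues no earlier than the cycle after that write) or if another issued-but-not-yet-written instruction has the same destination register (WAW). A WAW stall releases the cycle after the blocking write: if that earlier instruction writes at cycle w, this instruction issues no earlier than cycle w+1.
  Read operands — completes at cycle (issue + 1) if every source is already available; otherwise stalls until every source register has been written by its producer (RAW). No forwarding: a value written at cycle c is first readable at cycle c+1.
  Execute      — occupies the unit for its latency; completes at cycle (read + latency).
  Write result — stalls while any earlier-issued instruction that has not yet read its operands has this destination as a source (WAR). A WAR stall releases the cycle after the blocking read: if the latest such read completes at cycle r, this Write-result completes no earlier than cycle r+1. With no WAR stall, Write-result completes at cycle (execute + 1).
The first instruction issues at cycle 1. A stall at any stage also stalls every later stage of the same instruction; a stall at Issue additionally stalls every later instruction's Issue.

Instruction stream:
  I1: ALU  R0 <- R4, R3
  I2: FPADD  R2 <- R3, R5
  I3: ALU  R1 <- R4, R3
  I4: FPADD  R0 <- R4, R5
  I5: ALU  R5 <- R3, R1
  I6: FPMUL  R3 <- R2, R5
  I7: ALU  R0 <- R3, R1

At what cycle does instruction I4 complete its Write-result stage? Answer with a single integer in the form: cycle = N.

[I1] 1/2/3/4
[I2] 2/3/6/7
[I3] 5/6/7/8  (struct: ALU busy until I1 writes@4)
[I4] 8/9/12/13  (struct: FPADD busy until I2 writes@7)
[I5] 9/10/11/12
[I6] 10/13/18/19  (RAW R5: wait I5 write@12)
[I7] 14/20/21/22  (WAW R0: wait I4 write@13; RAW R3: wait I6 write@19)

cycle = 13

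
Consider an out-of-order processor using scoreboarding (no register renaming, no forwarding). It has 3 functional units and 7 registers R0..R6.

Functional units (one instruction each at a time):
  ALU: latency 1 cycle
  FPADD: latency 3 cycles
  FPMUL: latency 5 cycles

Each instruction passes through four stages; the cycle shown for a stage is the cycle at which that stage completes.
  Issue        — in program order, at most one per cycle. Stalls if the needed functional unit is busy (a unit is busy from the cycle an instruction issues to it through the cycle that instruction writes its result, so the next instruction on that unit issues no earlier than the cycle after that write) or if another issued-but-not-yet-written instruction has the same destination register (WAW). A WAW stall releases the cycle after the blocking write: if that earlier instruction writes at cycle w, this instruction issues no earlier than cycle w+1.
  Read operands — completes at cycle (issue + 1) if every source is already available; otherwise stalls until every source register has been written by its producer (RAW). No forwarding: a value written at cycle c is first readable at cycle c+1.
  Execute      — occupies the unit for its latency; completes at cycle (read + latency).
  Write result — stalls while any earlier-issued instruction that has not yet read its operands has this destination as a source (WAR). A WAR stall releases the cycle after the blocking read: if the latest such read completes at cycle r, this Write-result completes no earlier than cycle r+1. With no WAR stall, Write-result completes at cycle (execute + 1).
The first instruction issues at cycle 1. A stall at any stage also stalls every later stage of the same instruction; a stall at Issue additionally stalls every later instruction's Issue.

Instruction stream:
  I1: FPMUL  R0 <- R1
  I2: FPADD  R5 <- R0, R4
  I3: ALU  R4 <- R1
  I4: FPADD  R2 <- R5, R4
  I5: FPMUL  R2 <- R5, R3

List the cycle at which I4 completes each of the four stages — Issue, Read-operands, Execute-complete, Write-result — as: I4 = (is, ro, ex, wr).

I4 = (14, 15, 18, 19)

c1: I1 issues→FPMUL
c2: I1 reads · I2 issues→FPADD
c3: I3 issues→ALU
c4: I3 reads
c5: I3 exec-done
c7: I1 exec-done
c8: I1 writes R0
c9: I2 reads
c10: I3 writes R4
c12: I2 exec-done
c13: I2 writes R5
c14: I4 issues→FPADD
c15: I4 reads
c18: I4 exec-done
c19: I4 writes R2
c20: I5 issues→FPMUL
c21: I5 reads
c26: I5 exec-done
c27: I5 writes R2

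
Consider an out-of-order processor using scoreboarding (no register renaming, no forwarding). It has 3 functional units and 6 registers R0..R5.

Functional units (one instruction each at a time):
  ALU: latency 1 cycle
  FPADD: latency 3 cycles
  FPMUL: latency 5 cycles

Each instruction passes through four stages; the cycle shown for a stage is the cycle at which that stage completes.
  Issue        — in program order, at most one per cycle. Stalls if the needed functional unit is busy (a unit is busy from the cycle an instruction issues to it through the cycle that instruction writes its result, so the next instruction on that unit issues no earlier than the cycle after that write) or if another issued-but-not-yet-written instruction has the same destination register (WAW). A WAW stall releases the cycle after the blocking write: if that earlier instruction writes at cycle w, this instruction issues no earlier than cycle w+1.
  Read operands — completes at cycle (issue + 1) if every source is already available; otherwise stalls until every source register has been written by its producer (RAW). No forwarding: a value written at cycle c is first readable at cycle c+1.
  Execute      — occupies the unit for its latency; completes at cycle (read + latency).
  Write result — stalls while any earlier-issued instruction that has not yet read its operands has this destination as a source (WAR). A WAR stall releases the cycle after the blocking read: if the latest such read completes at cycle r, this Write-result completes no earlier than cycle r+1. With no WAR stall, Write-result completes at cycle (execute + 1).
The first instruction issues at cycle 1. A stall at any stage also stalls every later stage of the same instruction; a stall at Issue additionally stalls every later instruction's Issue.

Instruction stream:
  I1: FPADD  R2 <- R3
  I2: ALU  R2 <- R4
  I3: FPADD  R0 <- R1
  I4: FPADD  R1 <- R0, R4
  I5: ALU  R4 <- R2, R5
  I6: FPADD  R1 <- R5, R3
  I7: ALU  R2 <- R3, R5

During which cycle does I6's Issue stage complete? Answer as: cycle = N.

1) issue 1, read 2, done 5, write 6
2) issue 7, read 8, done 9, write 10  <WAW R2: wait I1 write@6>
3) issue 8, read 9, done 12, write 13
4) issue 14, read 15, done 18, write 19  <struct: FPADD busy until I3 writes@13>
5) issue 15, read 16, done 17, write 18
6) issue 20, read 21, done 24, write 25  <struct: FPADD busy until I4 writes@19>
7) issue 21, read 22, done 23, write 24

cycle = 20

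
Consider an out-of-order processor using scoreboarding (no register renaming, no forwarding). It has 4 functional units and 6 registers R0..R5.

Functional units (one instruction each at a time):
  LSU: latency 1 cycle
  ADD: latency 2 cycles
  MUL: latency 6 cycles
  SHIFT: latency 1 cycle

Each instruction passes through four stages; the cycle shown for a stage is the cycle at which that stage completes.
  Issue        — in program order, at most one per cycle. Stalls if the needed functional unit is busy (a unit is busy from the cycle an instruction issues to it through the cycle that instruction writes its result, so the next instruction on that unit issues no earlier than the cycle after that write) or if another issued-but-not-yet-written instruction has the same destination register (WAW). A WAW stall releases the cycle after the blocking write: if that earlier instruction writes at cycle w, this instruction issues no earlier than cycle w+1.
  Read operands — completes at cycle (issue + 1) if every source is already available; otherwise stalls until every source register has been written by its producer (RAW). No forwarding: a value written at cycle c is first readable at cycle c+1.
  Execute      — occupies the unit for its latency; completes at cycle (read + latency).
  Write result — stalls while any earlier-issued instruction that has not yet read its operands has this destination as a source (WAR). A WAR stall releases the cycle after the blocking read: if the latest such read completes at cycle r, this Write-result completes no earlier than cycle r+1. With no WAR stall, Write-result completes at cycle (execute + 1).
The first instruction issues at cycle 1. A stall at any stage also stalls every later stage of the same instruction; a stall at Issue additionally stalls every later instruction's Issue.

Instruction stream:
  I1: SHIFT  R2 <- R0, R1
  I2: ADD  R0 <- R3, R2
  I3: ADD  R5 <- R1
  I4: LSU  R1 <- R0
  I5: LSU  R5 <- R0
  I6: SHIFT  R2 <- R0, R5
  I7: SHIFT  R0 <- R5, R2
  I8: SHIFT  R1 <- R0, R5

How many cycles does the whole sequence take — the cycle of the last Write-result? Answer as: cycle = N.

cycle = 28

t=1  I1 issues→SHIFT
t=2  I1 reads | I2 issues→ADD
t=3  I1 exec-done
t=4  I1 writes R2
t=5  I2 reads
t=7  I2 exec-done
t=8  I2 writes R0
t=9  I3 issues→ADD
t=10  I3 reads | I4 issues→LSU
t=11  I4 reads
t=12  I3 exec-done | I4 exec-done
t=13  I3 writes R5 | I4 writes R1
t=14  I5 issues→LSU
t=15  I5 reads | I6 issues→SHIFT
t=16  I5 exec-done
t=17  I5 writes R5
t=18  I6 reads
t=19  I6 exec-done
t=20  I6 writes R2
t=21  I7 issues→SHIFT
t=22  I7 reads
t=23  I7 exec-done
t=24  I7 writes R0
t=25  I8 issues→SHIFT
t=26  I8 reads
t=27  I8 exec-done
t=28  I8 writes R1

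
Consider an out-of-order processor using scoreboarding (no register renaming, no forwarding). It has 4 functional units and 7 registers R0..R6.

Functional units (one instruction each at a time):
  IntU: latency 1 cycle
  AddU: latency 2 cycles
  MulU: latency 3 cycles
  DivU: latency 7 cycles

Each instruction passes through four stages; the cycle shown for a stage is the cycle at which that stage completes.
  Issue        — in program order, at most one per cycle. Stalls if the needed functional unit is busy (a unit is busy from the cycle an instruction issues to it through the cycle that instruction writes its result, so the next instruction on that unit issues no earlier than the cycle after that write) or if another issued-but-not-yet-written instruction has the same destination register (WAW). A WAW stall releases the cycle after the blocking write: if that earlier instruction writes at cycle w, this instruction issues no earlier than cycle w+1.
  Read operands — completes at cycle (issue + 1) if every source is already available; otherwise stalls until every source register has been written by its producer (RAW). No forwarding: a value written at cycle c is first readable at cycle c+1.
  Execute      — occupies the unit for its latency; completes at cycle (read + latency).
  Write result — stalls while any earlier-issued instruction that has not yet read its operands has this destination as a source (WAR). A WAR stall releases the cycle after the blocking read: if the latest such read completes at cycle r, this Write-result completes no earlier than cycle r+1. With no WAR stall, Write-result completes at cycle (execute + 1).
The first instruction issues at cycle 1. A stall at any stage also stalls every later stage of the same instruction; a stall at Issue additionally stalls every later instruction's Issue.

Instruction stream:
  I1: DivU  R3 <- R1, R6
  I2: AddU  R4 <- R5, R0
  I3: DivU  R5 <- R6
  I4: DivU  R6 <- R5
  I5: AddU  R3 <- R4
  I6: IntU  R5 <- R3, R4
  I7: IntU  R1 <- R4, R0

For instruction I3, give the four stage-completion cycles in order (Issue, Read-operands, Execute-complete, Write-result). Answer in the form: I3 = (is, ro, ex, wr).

I1  is:1  ro:2  ex:9  wr:10
I2  is:2  ro:3  ex:5  wr:6
I3  is:11  ro:12  ex:19  wr:20  — struct: DivU busy until I1 writes@10
I4  is:21  ro:22  ex:29  wr:30  — struct: DivU busy until I3 writes@20
I5  is:22  ro:23  ex:25  wr:26
I6  is:23  ro:27  ex:28  wr:29  — RAW R3: wait I5 write@26
I7  is:30  ro:31  ex:32  wr:33  — struct: IntU busy until I6 writes@29

I3 = (11, 12, 19, 20)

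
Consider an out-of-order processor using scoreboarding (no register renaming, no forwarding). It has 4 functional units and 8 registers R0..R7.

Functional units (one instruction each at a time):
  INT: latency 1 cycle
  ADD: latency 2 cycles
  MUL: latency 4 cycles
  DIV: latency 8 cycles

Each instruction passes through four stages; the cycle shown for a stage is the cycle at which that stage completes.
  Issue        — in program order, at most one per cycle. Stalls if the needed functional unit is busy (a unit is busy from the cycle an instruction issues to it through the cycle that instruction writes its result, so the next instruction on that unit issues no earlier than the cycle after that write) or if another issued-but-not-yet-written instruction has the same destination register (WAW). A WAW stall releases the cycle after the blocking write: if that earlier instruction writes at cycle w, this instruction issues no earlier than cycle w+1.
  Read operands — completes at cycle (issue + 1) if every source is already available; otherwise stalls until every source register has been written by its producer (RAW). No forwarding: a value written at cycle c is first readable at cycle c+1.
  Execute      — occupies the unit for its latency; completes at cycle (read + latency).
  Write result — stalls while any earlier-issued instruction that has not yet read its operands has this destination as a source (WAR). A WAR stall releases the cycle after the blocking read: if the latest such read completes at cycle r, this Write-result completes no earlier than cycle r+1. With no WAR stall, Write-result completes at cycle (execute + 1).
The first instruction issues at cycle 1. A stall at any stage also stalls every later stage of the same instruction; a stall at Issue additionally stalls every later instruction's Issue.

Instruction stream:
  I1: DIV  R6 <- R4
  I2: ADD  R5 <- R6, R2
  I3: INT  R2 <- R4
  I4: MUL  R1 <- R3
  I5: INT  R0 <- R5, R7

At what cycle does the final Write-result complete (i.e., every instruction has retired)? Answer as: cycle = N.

cycle = 18

[I1] 1/2/10/11
[I2] 2/12/14/15  (RAW R6: wait I1 write@11)
[I3] 3/4/5/13  (WAR R2: wait I2 read@12)
[I4] 4/5/9/10
[I5] 14/16/17/18  (struct: INT busy until I3 writes@13; RAW R5: wait I2 write@15)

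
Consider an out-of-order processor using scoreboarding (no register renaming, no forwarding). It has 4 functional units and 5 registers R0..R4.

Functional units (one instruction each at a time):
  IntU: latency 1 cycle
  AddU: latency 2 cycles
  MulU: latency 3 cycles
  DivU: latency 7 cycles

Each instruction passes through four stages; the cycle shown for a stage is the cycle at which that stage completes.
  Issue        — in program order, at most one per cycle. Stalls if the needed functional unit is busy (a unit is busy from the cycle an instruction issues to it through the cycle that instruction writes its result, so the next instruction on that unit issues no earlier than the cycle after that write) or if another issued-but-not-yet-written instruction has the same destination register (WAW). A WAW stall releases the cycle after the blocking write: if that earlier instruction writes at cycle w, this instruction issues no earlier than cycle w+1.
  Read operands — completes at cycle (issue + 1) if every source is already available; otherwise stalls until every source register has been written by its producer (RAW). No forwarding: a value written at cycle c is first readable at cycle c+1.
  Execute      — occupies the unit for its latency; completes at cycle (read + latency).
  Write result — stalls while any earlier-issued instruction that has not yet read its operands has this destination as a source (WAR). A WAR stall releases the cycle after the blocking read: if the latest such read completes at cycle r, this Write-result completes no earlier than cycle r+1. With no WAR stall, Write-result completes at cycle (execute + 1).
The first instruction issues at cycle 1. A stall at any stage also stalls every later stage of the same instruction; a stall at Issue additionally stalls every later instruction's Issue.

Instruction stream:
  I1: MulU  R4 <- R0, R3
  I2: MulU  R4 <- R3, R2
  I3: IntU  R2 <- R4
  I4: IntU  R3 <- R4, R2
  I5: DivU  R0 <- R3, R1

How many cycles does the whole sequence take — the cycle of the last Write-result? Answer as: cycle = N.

cycle = 28

[1] issue I1 (MulU)
[2] I1 read-ops
[5] I1 finished on MulU
[6] I1→R4
[7] issue I2 (MulU)
[8] I2 read-ops · issue I3 (IntU)
[11] I2 finished on MulU
[12] I2→R4
[13] I3 read-ops
[14] I3 finished on IntU
[15] I3→R2
[16] issue I4 (IntU)
[17] I4 read-ops · issue I5 (DivU)
[18] I4 finished on IntU
[19] I4→R3
[20] I5 read-ops
[27] I5 finished on DivU
[28] I5→R0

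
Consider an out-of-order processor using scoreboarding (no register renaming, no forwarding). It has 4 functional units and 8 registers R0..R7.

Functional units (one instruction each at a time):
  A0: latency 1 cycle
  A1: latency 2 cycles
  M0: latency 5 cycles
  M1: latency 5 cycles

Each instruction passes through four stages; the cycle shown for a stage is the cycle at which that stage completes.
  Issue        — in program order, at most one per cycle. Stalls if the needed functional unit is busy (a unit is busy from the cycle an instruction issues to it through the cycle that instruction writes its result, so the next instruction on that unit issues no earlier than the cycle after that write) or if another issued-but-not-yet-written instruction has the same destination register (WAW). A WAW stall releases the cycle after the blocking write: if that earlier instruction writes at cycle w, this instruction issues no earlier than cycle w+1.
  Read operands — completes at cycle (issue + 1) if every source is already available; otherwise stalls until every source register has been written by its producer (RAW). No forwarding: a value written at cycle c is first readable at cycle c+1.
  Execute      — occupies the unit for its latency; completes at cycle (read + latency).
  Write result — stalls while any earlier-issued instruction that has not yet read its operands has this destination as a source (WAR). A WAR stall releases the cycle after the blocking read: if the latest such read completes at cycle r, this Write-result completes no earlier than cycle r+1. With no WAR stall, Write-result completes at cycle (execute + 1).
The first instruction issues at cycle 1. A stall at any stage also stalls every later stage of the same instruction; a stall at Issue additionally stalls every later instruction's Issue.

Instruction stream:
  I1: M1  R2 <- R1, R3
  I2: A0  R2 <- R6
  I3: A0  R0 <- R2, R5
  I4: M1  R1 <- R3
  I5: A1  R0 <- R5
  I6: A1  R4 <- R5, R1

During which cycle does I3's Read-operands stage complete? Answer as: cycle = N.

c1: I1→M1
c2: I1 RO
c7: I1 EX
c8: I1 WR R2
c9: I2→A0
c10: I2 RO
c11: I2 EX
c12: I2 WR R2
c13: I3→A0
c14: I3 RO; I4→M1
c15: I3 EX; I4 RO
c16: I3 WR R0
c17: I5→A1
c18: I5 RO
c20: I4 EX; I5 EX
c21: I4 WR R1; I5 WR R0
c22: I6→A1
c23: I6 RO
c25: I6 EX
c26: I6 WR R4

cycle = 14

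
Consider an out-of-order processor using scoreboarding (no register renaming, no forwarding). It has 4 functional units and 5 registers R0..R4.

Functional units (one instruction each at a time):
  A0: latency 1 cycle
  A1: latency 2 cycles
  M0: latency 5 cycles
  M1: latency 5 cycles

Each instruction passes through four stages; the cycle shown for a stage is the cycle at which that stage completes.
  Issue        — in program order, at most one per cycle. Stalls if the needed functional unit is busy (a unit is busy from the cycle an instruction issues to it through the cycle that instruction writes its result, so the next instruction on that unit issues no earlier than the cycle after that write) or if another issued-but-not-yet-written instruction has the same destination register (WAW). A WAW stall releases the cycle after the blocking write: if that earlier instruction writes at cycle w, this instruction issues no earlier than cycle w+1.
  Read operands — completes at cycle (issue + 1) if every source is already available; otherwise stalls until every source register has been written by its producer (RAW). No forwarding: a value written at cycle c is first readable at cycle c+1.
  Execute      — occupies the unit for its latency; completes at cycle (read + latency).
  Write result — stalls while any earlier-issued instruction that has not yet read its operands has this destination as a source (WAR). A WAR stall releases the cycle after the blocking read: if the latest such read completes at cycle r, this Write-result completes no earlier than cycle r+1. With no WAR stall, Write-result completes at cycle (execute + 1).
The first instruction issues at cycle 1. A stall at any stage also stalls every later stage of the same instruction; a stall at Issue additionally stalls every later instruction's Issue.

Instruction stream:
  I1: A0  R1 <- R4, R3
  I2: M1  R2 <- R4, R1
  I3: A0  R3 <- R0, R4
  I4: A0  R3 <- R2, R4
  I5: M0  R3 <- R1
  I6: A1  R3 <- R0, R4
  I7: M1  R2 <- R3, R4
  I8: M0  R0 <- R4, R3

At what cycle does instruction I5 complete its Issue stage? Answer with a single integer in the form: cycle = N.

c1: issue I1 (A0)
c2: I1 read-ops; issue I2 (M1)
c3: I1 finished on A0
c4: I1→R1
c5: I2 read-ops; issue I3 (A0)
c6: I3 read-ops
c7: I3 finished on A0
c8: I3→R3
c9: issue I4 (A0)
c10: I2 finished on M1
c11: I2→R2
c12: I4 read-ops
c13: I4 finished on A0
c14: I4→R3
c15: issue I5 (M0)
c16: I5 read-ops
c21: I5 finished on M0
c22: I5→R3
c23: issue I6 (A1)
c24: I6 read-ops; issue I7 (M1)
c25: issue I8 (M0)
c26: I6 finished on A1
c27: I6→R3
c28: I7 read-ops; I8 read-ops
c33: I7 finished on M1; I8 finished on M0
c34: I7→R2; I8→R0

cycle = 15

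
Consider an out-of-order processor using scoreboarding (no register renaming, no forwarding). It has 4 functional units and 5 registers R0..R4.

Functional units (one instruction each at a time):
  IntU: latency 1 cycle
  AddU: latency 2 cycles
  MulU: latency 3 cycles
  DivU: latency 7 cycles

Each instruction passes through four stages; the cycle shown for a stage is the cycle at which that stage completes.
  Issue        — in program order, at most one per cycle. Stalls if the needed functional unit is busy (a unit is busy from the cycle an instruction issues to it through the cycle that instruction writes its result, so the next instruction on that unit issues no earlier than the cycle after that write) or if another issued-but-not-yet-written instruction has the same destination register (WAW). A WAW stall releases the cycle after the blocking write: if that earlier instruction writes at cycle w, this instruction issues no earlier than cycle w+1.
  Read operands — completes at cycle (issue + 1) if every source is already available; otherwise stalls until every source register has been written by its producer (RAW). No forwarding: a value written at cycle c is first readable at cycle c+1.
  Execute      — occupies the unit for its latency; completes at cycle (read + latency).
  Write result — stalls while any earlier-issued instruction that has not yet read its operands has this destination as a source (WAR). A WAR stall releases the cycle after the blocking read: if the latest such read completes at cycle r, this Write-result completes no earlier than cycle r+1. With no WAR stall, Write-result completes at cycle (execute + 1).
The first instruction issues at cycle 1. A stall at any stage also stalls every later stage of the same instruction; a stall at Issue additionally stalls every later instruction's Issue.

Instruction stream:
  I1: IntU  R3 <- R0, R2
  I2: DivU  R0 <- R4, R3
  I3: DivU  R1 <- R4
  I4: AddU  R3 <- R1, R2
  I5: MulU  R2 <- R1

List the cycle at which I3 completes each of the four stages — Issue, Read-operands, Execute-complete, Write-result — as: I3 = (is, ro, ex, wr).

cycle 1: I1→IntU
cycle 2: I1 RO · I2→DivU
cycle 3: I1 EX
cycle 4: I1 WR R3
cycle 5: I2 RO
cycle 12: I2 EX
cycle 13: I2 WR R0
cycle 14: I3→DivU
cycle 15: I3 RO · I4→AddU
cycle 16: I5→MulU
cycle 22: I3 EX
cycle 23: I3 WR R1
cycle 24: I4 RO · I5 RO
cycle 26: I4 EX
cycle 27: I4 WR R3 · I5 EX
cycle 28: I5 WR R2

I3 = (14, 15, 22, 23)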